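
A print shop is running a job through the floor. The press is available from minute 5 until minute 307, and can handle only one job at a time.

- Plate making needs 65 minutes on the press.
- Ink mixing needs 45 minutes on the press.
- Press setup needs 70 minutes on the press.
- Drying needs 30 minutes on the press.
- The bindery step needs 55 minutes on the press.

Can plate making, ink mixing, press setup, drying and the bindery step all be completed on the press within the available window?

The press window is 307 − 5 = 302 minutes.
Running back to back, the jobs need 65 + 45 + 70 + 30 + 55 = 265 minutes on the press.
Since 265 ≤ 302, they fit within the window.

Yes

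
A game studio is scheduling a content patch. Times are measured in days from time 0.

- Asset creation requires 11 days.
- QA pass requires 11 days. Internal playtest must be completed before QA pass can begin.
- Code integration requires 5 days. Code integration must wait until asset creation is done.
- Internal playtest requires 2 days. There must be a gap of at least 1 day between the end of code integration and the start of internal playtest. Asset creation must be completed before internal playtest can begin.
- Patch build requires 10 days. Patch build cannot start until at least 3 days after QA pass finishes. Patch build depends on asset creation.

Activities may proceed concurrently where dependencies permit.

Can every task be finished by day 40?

Nothing blocks asset creation, so it runs from day 0 to day 11.
After asset creation (finishes day 11), code integration can start at day 11 and finishes at day 16.
Internal playtest needs all of code integration (finishes day 16, plus 1-day gap → day 17); asset creation (finishes day 11). That puts its earliest start at day 17; it finishes at 17 + 2 = day 19.
QA pass waits on internal playtest (finishes day 19), so it starts at day 19 and finishes at 19 + 11 = day 30.
Patch build has to wait for QA pass (finishes day 30, plus 3-day gap → day 33); asset creation (finishes day 11). The latest of these is day 33, so patch build runs day 33 to 33 + 10 = day 43.
The earliest everything can be done is day 43, which is after the deadline of 40, so it is not possible.

No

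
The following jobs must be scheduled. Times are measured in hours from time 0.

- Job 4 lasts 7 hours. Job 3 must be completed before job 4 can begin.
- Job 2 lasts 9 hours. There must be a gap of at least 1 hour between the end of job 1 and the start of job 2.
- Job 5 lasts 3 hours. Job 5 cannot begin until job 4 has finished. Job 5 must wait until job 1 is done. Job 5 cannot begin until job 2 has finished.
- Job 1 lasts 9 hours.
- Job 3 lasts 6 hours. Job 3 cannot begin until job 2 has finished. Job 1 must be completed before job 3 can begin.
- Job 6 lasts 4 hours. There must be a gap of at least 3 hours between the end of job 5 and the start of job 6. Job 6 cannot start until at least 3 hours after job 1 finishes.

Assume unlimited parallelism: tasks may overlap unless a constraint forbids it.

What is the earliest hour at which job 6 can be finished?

Nothing blocks job 1, so it runs from hour 0 to hour 9.
After job 1 (finishes hour 9, plus 1-hour gap → hour 10), job 2 can start at hour 10 and finishes at hour 19.
Job 3 cannot start until job 2 (finishes hour 19); job 1 (finishes hour 9). The controlling bound is hour 19, so job 3 finishes at 19 + 6 = hour 25.
Job 4 cannot begin until job 3 (finishes hour 25). It runs from hour 25 to 25 + 7 = hour 32.
Job 5 needs all of job 4 (finishes hour 32); job 1 (finishes hour 9); job 2 (finishes hour 19). That puts its earliest start at hour 32; it finishes at 32 + 3 = hour 35.
For job 6: job 5 (finishes hour 35, plus 3-hour gap → hour 38); job 1 (finishes hour 9, plus 3-hour gap → hour 12). Taking the maximum gives a start of hour 38, and it finishes at 38 + 4 = hour 42.

42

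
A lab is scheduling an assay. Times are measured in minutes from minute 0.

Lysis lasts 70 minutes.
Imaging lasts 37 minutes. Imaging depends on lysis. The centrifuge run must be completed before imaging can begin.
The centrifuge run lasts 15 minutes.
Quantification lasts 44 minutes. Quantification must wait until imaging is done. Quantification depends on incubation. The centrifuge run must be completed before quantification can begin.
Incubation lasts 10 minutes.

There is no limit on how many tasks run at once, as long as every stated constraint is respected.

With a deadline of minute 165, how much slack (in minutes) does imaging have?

The centrifuge run can start immediately at minute 0; it finishes at minute 15.
Lysis can start immediately at minute 0; it finishes at minute 70.
Imaging cannot start until lysis (finishes minute 70); the centrifuge run (finishes minute 15). The controlling bound is minute 70, so imaging finishes at 70 + 37 = minute 107.

Working backward from the deadline:
Quantification has no dependents, so it just needs to finish by minute 165. Starting by 165 − 44 = minute 121 achieves that.
Imaging feeds into quantification (must start by minute 121); so imaging must finish by minute 121 and therefore start by minute 84.
So imaging can start as early as minute 70 and as late as minute 84, giving 84 − 70 = 14 minutes of slack.

14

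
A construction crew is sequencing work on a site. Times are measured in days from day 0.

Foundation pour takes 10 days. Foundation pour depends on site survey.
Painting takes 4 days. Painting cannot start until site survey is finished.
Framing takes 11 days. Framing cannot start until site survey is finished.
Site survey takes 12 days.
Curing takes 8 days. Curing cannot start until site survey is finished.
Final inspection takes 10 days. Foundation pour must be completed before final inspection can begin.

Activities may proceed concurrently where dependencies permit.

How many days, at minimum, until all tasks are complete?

32

Site survey has no prerequisites, so it starts at day 0 and finishes at day 12.
After site survey (finishes day 12), painting can start at day 12 and finishes at day 16.
Framing waits on site survey (finishes day 12), so it starts at day 12 and finishes at 12 + 11 = day 23.
Curing cannot begin until site survey (finishes day 12). It runs from day 12 to 12 + 8 = day 20.
After site survey (finishes day 12), foundation pour can start at day 12 and finishes at day 22.
Final inspection waits on foundation pour (finishes day 22), so it starts at day 22 and finishes at 22 + 10 = day 32.
All tasks are finished once the last one completes. Finish times: Site survey at 12, Foundation pour at 22, Curing at 20, Framing at 23, Painting at 16, Final inspection at 32. The latest is day 32.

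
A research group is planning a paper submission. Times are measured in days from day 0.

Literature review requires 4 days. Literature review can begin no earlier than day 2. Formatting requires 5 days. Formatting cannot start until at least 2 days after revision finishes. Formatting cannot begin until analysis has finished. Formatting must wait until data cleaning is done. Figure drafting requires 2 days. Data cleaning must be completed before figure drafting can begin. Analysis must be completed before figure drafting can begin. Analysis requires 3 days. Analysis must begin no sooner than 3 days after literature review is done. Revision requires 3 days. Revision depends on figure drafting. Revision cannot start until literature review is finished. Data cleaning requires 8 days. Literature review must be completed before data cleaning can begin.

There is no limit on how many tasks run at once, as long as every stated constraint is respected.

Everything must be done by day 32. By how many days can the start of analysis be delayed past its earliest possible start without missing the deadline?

Literature review waits on its own release at day 2, so it starts at day 2 and finishes at 2 + 4 = day 6.
After literature review (finishes day 6, plus 3-day gap → day 9), analysis can start at day 9 and finishes at day 12.

Working backward from the deadline:
To finish by day 32, formatting (duration 5) must start no later than day 27.
Revision must finish before formatting (must start by day 27, minus 2-day gap → day 25). With a 3-day duration, revision must start by 25 − 3 = day 22.
Figure drafting must finish before revision (must start by day 22). With a 2-day duration, figure drafting must start by 22 − 2 = day 20.
For analysis: figure drafting (must start by day 20); formatting (must start by day 27). The most restrictive is day 20; with a 3-day duration, analysis must start by day 17.
So analysis can start as early as day 9 and as late as day 17, giving 17 − 9 = 8 days of slack.

8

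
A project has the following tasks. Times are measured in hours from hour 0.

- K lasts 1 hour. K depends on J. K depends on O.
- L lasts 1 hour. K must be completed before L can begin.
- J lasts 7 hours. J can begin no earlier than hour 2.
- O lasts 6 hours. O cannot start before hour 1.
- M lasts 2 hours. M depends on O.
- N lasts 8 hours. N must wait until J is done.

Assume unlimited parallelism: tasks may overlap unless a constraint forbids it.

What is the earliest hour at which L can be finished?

After its own release at hour 1, O can start at hour 1 and finishes at hour 7.
After its own release at hour 2, J can start at hour 2 and finishes at hour 9.
K cannot start until J (finishes hour 9); O (finishes hour 7). The controlling bound is hour 9, so K finishes at 9 + 1 = hour 10.
After K (finishes hour 10), L can start at hour 10 and finishes at hour 11.

11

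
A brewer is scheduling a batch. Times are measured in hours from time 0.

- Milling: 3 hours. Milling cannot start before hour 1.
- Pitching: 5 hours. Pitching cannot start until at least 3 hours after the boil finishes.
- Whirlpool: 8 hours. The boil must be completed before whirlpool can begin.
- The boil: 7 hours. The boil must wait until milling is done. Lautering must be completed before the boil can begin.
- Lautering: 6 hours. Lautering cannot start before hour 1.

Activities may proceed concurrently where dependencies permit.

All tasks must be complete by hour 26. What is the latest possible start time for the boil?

Whirlpool must finish by hour 26; it takes 8 hours, so it must start by 26 − 8 = hour 18.
Pitching has no dependents, so it just needs to finish by hour 26. Starting by 26 − 5 = hour 21 achieves that.
For the boil: whirlpool (must start by hour 18); pitching (must start by hour 21, minus 3-hour gap → hour 18). The most restrictive is hour 18; with a 7-hour duration, the boil must start by hour 11.

11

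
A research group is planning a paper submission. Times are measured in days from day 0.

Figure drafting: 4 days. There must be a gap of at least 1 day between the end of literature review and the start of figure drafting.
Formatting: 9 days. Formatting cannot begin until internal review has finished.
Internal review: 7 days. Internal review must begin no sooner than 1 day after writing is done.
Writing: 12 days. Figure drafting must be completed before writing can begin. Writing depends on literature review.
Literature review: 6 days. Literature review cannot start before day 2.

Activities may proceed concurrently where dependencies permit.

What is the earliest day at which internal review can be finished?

Literature review cannot begin until its own release at day 2. It runs from day 2 to 2 + 6 = day 8.
After literature review (finishes day 8, plus 1-day gap → day 9), figure drafting can start at day 9 and finishes at day 13.
For writing: figure drafting (finishes day 13); literature review (finishes day 8). Taking the maximum gives a start of day 13, and it finishes at 13 + 12 = day 25.
Internal review cannot begin until writing (finishes day 25, plus 1-day gap → day 26). It runs from day 26 to 26 + 7 = day 33.

33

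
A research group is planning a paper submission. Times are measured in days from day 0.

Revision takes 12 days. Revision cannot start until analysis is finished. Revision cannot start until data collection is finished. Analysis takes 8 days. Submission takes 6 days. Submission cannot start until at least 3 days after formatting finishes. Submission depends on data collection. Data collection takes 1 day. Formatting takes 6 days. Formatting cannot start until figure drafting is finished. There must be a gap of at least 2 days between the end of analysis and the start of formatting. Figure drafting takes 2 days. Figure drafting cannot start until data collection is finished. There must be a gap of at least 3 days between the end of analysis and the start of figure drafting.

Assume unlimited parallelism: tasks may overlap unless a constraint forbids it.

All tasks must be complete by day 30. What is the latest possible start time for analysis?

2

To finish by day 30, submission (duration 6) must start no later than day 24.
Formatting must finish before submission (must start by day 24, minus 3-day gap → day 21). With a 6-day duration, formatting must start by 21 − 6 = day 15.
Figure drafting must finish before formatting (must start by day 15). With a 2-day duration, figure drafting must start by 15 − 2 = day 13.
Revision has no dependents, so it just needs to finish by day 30. Starting by 30 − 12 = day 18 achieves that.
Analysis feeds figure drafting (must start by day 13, minus 3-day gap → day 10); revision (must start by day 18); formatting (must start by day 15, minus 2-day gap → day 13). Taking the minimum, analysis must finish by day 10 and start by 10 − 8 = day 2.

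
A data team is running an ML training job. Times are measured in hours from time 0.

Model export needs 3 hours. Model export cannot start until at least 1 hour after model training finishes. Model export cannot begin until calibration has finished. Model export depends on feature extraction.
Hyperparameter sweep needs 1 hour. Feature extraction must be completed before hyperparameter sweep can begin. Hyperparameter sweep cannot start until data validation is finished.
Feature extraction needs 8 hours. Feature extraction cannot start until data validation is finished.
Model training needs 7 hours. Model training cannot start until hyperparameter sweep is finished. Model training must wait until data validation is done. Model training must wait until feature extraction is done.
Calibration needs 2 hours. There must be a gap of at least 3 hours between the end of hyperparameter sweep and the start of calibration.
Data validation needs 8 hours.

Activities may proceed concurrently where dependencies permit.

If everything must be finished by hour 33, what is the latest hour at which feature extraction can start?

13

Model export must finish by hour 33; it takes 3 hours, so it must start by 33 − 3 = hour 30.
Model training feeds into model export (must start by hour 30, minus 1-hour gap → hour 29); so model training must finish by hour 29 and therefore start by hour 22.
Since model export (must start by hour 30) depends on it, calibration must finish by hour 30. Backing off its 2-hour duration gives a latest start of hour 28.
Hyperparameter sweep has several dependents: model training (must start by hour 22); calibration (must start by hour 28, minus 3-hour gap → hour 25). The earliest of those limits is hour 22, so hyperparameter sweep must start by 22 − 1 = hour 21.
Feature extraction has several dependents: hyperparameter sweep (must start by hour 21); model training (must start by hour 22); model export (must start by hour 30). The earliest of those limits is hour 21, so feature extraction must start by 21 − 8 = hour 13.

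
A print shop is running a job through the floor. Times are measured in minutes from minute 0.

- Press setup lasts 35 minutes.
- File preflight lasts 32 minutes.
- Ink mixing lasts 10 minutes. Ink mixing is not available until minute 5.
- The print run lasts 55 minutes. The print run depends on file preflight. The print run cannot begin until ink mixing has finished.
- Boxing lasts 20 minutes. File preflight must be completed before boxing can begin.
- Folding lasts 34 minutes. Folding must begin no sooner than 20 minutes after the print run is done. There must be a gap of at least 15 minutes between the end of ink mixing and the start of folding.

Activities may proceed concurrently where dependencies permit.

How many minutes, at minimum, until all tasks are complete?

Nothing blocks press setup, so it runs from minute 0 to minute 35.
Ink mixing cannot begin until its own release at minute 5. It runs from minute 5 to 5 + 10 = minute 15.
File preflight has no prerequisites, so it starts at minute 0 and finishes at minute 32.
Boxing waits on file preflight (finishes minute 32), so it starts at minute 32 and finishes at 32 + 20 = minute 52.
For the print run: file preflight (finishes minute 32); ink mixing (finishes minute 15). Taking the maximum gives a start of minute 32, and it finishes at 32 + 55 = minute 87.
Folding has to wait for the print run (finishes minute 87, plus 20-minute gap → minute 107); ink mixing (finishes minute 15, plus 15-minute gap → minute 30). The latest of these is minute 107, so folding runs minute 107 to 107 + 34 = minute 141.
All tasks are finished once the last one completes. Finish times: File preflight at 32, Ink mixing at 15, Press setup at 35, The print run at 87, Folding at 141, Boxing at 52. The latest is minute 141.

141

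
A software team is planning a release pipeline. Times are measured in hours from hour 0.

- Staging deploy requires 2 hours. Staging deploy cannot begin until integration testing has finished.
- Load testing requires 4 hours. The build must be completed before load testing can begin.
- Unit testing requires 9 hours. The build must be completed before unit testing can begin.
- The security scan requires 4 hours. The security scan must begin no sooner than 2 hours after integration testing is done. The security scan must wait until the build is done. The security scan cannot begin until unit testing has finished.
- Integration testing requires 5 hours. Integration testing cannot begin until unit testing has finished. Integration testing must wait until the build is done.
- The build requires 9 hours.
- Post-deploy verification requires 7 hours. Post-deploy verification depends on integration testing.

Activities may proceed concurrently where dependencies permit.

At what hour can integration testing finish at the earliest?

Nothing blocks the build, so it runs from hour 0 to hour 9.
Unit testing waits on the build (finishes hour 9), so it starts at hour 9 and finishes at 9 + 9 = hour 18.
Integration testing has to wait for unit testing (finishes hour 18); the build (finishes hour 9). The latest of these is hour 18, so integration testing runs hour 18 to 18 + 5 = hour 23.

23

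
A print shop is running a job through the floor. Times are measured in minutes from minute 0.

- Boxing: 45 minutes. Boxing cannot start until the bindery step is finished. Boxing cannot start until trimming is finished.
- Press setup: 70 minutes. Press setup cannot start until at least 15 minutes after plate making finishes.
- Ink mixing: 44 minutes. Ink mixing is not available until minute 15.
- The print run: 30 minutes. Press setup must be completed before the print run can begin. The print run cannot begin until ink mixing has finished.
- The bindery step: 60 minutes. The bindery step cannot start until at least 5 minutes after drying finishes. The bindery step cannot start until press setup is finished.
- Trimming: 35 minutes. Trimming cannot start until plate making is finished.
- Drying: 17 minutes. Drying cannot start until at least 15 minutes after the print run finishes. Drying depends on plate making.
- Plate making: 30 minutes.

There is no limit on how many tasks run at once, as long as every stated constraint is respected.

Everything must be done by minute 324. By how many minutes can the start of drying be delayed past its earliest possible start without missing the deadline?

37

Ink mixing waits on its own release at minute 15, so it starts at minute 15 and finishes at 15 + 44 = minute 59.
Plate making can start immediately at minute 0; it finishes at minute 30.
Press setup cannot begin until plate making (finishes minute 30, plus 15-minute gap → minute 45). It runs from minute 45 to 45 + 70 = minute 115.
The print run needs all of press setup (finishes minute 115); ink mixing (finishes minute 59). That puts its earliest start at minute 115; it finishes at 115 + 30 = minute 145.
Drying has to wait for the print run (finishes minute 145, plus 15-minute gap → minute 160); plate making (finishes minute 30). The latest of these is minute 160, so drying runs minute 160 to 160 + 17 = minute 177.

Working backward from the deadline:
Boxing has no dependents, so it just needs to finish by minute 324. Starting by 324 − 45 = minute 279 achieves that.
The bindery step has to be done before boxing (must start by minute 279). That means finishing by minute 279, i.e. starting by 279 − 60 = minute 219.
Drying has to be done before the bindery step (must start by minute 219, minus 5-minute gap → minute 214). That means finishing by minute 214, i.e. starting by 214 − 17 = minute 197.
So drying can start as early as minute 160 and as late as minute 197, giving 197 − 160 = 37 minutes of slack.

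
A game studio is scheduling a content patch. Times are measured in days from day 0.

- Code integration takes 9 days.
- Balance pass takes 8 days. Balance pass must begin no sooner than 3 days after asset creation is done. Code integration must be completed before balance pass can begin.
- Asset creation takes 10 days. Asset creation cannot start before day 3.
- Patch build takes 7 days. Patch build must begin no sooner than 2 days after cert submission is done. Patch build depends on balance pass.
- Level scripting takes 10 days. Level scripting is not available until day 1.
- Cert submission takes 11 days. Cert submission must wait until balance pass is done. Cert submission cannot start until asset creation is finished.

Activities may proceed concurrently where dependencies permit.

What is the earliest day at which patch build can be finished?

Nothing blocks code integration, so it runs from day 0 to day 9.
Asset creation cannot begin until its own release at day 3. It runs from day 3 to 3 + 10 = day 13.
Balance pass needs all of asset creation (finishes day 13, plus 3-day gap → day 16); code integration (finishes day 9). That puts its earliest start at day 16; it finishes at 16 + 8 = day 24.
Cert submission has to wait for balance pass (finishes day 24); asset creation (finishes day 13). The latest of these is day 24, so cert submission runs day 24 to 24 + 11 = day 35.
Patch build needs all of cert submission (finishes day 35, plus 2-day gap → day 37); balance pass (finishes day 24). That puts its earliest start at day 37; it finishes at 37 + 7 = day 44.

44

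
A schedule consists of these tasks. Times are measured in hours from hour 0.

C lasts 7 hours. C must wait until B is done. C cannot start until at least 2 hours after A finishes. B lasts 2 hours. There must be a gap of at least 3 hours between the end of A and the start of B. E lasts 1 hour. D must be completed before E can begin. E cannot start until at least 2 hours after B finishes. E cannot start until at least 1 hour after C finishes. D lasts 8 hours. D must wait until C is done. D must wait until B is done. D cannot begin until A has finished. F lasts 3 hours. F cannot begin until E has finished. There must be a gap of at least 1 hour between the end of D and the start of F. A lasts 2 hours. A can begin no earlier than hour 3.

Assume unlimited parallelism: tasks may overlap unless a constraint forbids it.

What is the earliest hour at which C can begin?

10

A cannot begin until its own release at hour 3. It runs from hour 3 to 3 + 2 = hour 5.
B cannot begin until A (finishes hour 5, plus 3-hour gap → hour 8). It runs from hour 8 to 8 + 2 = hour 10.
C waits on B (finishes hour 10); A (finishes hour 5, plus 2-hour gap → hour 7). The latest of these is hour 10, which is the earliest C can start.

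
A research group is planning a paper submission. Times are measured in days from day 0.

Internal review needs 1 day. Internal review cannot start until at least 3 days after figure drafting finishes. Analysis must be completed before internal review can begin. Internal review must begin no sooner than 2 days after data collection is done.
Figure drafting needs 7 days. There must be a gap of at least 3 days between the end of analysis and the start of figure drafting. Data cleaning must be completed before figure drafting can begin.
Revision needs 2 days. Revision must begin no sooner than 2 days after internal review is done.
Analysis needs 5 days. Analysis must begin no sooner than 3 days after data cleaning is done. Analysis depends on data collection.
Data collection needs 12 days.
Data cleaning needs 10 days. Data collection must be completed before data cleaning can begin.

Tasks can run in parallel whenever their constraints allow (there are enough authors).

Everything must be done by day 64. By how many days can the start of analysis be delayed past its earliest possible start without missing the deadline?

16

Data collection has no prerequisites, so it starts at day 0 and finishes at day 12.
Data cleaning cannot begin until data collection (finishes day 12). It runs from day 12 to 12 + 10 = day 22.
Analysis has to wait for data cleaning (finishes day 22, plus 3-day gap → day 25); data collection (finishes day 12). The latest of these is day 25, so analysis runs day 25 to 25 + 5 = day 30.

Working backward from the deadline:
Revision has no dependents, so it just needs to finish by day 64. Starting by 64 − 2 = day 62 achieves that.
Internal review has to be done before revision (must start by day 62, minus 2-day gap → day 60). That means finishing by day 60, i.e. starting by 60 − 1 = day 59.
Figure drafting feeds into internal review (must start by day 59, minus 3-day gap → day 56); so figure drafting must finish by day 56 and therefore start by day 49.
For analysis: figure drafting (must start by day 49, minus 3-day gap → day 46); internal review (must start by day 59). The most restrictive is day 46; with a 5-day duration, analysis must start by day 41.
So analysis can start as early as day 25 and as late as day 41, giving 41 − 25 = 16 days of slack.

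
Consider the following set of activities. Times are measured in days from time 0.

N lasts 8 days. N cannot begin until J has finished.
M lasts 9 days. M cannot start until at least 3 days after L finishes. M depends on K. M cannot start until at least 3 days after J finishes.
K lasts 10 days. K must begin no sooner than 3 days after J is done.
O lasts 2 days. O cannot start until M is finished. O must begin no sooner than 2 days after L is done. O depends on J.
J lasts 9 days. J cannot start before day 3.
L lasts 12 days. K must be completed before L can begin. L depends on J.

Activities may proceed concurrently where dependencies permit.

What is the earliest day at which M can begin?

40

J waits on its own release at day 3, so it starts at day 3 and finishes at 3 + 9 = day 12.
After J (finishes day 12, plus 3-day gap → day 15), K can start at day 15 and finishes at day 25.
For L: K (finishes day 25); J (finishes day 12). Taking the maximum gives a start of day 25, and it finishes at 25 + 12 = day 37.
M waits on L (finishes day 37, plus 3-day gap → day 40); K (finishes day 25); J (finishes day 12, plus 3-day gap → day 15). The latest of these is day 40, which is the earliest M can start.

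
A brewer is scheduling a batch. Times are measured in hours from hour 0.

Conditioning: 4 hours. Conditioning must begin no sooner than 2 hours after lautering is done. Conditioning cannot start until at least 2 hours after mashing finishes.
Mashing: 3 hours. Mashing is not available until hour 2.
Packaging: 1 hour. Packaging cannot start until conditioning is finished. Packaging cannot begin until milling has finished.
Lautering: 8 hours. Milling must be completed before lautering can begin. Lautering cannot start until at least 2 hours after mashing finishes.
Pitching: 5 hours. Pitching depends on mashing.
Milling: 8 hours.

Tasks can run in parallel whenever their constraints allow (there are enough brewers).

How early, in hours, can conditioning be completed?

22

Mashing waits on its own release at hour 2, so it starts at hour 2 and finishes at 2 + 3 = hour 5.
Nothing blocks milling, so it runs from hour 0 to hour 8.
For lautering: milling (finishes hour 8); mashing (finishes hour 5, plus 2-hour gap → hour 7). Taking the maximum gives a start of hour 8, and it finishes at 8 + 8 = hour 16.
Conditioning needs all of lautering (finishes hour 16, plus 2-hour gap → hour 18); mashing (finishes hour 5, plus 2-hour gap → hour 7). That puts its earliest start at hour 18; it finishes at 18 + 4 = hour 22.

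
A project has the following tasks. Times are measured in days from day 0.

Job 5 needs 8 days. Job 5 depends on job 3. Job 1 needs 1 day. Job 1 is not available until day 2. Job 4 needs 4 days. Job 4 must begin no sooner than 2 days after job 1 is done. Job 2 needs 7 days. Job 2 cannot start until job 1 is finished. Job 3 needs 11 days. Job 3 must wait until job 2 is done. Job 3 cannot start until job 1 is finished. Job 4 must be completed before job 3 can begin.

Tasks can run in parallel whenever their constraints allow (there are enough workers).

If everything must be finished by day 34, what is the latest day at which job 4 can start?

To finish by day 34, job 5 (duration 8) must start no later than day 26.
Job 3 feeds into job 5 (must start by day 26); so job 3 must finish by day 26 and therefore start by day 15.
Since job 3 (must start by day 15) depends on it, job 4 must finish by day 15. Backing off its 4-day duration gives a latest start of day 11.

11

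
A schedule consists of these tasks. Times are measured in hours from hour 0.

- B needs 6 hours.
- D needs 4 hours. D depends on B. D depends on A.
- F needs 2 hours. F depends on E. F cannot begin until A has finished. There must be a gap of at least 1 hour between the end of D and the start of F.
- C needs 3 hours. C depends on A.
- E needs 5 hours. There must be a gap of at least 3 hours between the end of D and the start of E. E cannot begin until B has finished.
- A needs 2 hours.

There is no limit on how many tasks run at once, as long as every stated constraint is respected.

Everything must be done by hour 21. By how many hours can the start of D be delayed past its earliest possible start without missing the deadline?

1

B can start immediately at hour 0; it finishes at hour 6.
A can start immediately at hour 0; it finishes at hour 2.
D has to wait for B (finishes hour 6); A (finishes hour 2). The latest of these is hour 6, so D runs hour 6 to 6 + 4 = hour 10.

Working backward from the deadline:
To finish by hour 21, F (duration 2) must start no later than hour 19.
Since F (must start by hour 19) depends on it, E must finish by hour 19. Backing off its 5-hour duration gives a latest start of hour 14.
D has several dependents: E (must start by hour 14, minus 3-hour gap → hour 11); F (must start by hour 19, minus 1-hour gap → hour 18). The earliest of those limits is hour 11, so D must start by 11 − 4 = hour 7.
So D can start as early as hour 6 and as late as hour 7, giving 7 − 6 = 1 hour of slack.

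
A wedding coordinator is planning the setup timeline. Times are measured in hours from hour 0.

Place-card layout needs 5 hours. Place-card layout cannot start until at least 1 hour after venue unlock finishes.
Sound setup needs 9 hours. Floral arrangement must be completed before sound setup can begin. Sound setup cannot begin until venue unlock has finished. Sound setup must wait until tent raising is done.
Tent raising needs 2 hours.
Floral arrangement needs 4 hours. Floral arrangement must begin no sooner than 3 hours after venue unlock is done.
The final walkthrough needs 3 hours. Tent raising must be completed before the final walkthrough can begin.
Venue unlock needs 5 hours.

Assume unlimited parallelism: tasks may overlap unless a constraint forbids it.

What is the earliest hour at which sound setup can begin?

Nothing blocks tent raising, so it runs from hour 0 to hour 2.
Nothing blocks venue unlock, so it runs from hour 0 to hour 5.
After venue unlock (finishes hour 5, plus 3-hour gap → hour 8), floral arrangement can start at hour 8 and finishes at hour 12.
Sound setup waits on floral arrangement (finishes hour 12); venue unlock (finishes hour 5); tent raising (finishes hour 2). The latest of these is hour 12, which is the earliest sound setup can start.

12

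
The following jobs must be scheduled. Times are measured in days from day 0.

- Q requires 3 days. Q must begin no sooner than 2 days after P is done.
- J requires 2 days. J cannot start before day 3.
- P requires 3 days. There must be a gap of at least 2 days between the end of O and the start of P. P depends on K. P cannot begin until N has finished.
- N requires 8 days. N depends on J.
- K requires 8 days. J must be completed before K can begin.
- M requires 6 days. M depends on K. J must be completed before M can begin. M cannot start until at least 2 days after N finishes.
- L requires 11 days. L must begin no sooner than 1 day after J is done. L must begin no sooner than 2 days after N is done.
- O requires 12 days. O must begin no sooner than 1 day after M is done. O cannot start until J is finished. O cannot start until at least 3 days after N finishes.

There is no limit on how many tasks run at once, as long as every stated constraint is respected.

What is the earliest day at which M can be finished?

J cannot begin until its own release at day 3. It runs from day 3 to 3 + 2 = day 5.
N waits on J (finishes day 5), so it starts at day 5 and finishes at 5 + 8 = day 13.
After J (finishes day 5), K can start at day 5 and finishes at day 13.
M cannot start until K (finishes day 13); J (finishes day 5); N (finishes day 13, plus 2-day gap → day 15). The controlling bound is day 15, so M finishes at 15 + 6 = day 21.

21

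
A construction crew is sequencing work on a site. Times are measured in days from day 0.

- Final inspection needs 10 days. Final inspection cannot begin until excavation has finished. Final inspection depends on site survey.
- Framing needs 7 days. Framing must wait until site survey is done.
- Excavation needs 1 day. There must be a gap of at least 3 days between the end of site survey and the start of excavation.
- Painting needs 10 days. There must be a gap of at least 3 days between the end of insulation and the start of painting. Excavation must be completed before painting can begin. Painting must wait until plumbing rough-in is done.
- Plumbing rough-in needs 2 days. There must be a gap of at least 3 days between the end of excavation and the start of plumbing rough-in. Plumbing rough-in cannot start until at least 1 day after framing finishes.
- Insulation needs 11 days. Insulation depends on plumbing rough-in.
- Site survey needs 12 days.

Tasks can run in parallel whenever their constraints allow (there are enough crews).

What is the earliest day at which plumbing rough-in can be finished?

Site survey has no prerequisites, so it starts at day 0 and finishes at day 12.
Framing cannot begin until site survey (finishes day 12). It runs from day 12 to 12 + 7 = day 19.
After site survey (finishes day 12, plus 3-day gap → day 15), excavation can start at day 15 and finishes at day 16.
Plumbing rough-in cannot start until excavation (finishes day 16, plus 3-day gap → day 19); framing (finishes day 19, plus 1-day gap → day 20). The controlling bound is day 20, so plumbing rough-in finishes at 20 + 2 = day 22.

22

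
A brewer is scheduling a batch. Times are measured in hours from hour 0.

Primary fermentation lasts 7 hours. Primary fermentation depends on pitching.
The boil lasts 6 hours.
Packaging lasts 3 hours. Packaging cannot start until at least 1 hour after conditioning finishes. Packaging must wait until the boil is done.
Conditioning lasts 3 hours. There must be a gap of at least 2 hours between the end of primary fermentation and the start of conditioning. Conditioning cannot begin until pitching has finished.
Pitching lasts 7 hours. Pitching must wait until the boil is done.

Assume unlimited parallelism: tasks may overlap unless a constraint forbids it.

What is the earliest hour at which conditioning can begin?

22

Nothing blocks the boil, so it runs from hour 0 to hour 6.
Pitching cannot begin until the boil (finishes hour 6). It runs from hour 6 to 6 + 7 = hour 13.
After pitching (finishes hour 13), primary fermentation can start at hour 13 and finishes at hour 20.
Conditioning waits on primary fermentation (finishes hour 20, plus 2-hour gap → hour 22); pitching (finishes hour 13). The latest of these is hour 22, which is the earliest conditioning can start.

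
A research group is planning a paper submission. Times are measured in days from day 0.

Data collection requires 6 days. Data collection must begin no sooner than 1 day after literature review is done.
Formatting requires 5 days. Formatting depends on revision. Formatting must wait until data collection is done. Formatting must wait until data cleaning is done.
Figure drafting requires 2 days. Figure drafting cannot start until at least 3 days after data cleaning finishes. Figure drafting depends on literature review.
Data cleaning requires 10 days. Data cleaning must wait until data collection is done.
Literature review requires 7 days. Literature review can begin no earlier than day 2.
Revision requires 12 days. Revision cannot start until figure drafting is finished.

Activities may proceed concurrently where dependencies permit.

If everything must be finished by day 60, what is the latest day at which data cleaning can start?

Formatting has no dependents, so it just needs to finish by day 60. Starting by 60 − 5 = day 55 achieves that.
Revision feeds into formatting (must start by day 55); so revision must finish by day 55 and therefore start by day 43.
Figure drafting has to be done before revision (must start by day 43). That means finishing by day 43, i.e. starting by 43 − 2 = day 41.
Data cleaning has several dependents: figure drafting (must start by day 41, minus 3-day gap → day 38); formatting (must start by day 55). The earliest of those limits is day 38, so data cleaning must start by 38 − 10 = day 28.

28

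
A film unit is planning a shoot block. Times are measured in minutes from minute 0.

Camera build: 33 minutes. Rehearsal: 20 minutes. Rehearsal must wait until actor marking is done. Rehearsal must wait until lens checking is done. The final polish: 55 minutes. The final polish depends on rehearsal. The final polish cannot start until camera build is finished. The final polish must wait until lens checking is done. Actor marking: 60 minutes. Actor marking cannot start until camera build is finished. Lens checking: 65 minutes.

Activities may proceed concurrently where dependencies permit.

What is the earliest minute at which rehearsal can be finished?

113

Lens checking can start immediately at minute 0; it finishes at minute 65.
Nothing blocks camera build, so it runs from minute 0 to minute 33.
Actor marking waits on camera build (finishes minute 33), so it starts at minute 33 and finishes at 33 + 60 = minute 93.
For rehearsal: actor marking (finishes minute 93); lens checking (finishes minute 65). Taking the maximum gives a start of minute 93, and it finishes at 93 + 20 = minute 113.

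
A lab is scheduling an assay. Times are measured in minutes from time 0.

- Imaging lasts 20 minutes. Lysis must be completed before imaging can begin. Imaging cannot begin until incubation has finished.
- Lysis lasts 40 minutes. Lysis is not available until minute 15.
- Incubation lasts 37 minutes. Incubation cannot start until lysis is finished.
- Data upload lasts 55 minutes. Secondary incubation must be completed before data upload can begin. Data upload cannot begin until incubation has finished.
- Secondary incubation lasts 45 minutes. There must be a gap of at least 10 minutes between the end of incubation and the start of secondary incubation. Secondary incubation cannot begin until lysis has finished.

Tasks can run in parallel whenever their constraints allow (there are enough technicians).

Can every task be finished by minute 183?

Lysis waits on its own release at minute 15, so it starts at minute 15 and finishes at 15 + 40 = minute 55.
Incubation waits on lysis (finishes minute 55), so it starts at minute 55 and finishes at 55 + 37 = minute 92.
Imaging has to wait for lysis (finishes minute 55); incubation (finishes minute 92). The latest of these is minute 92, so imaging runs minute 92 to 92 + 20 = minute 112.
Secondary incubation has to wait for incubation (finishes minute 92, plus 10-minute gap → minute 102); lysis (finishes minute 55). The latest of these is minute 102, so secondary incubation runs minute 102 to 102 + 45 = minute 147.
Data upload cannot start until secondary incubation (finishes minute 147); incubation (finishes minute 92). The controlling bound is minute 147, so data upload finishes at 147 + 55 = minute 202.
The earliest everything can be done is minute 202, which is after the deadline of 183, so it is not possible.

No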